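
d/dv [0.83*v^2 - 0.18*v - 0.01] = 1.66*v - 0.18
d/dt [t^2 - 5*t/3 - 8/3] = 2*t - 5/3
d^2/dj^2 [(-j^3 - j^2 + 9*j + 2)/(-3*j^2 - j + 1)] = 32*(-5*j^3 - 3*j^2 - 6*j - 1)/(27*j^6 + 27*j^5 - 18*j^4 - 17*j^3 + 6*j^2 + 3*j - 1)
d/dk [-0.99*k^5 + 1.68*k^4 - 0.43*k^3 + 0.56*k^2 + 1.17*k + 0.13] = -4.95*k^4 + 6.72*k^3 - 1.29*k^2 + 1.12*k + 1.17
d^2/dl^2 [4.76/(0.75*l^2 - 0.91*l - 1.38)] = (5.355*l^2 - 6.4974*l - 4.76*(1.5*l - 0.91)*(3.0*l - 1.82) - 9.8532)/(-0.75*l^2 + 0.91*l + 1.38)^3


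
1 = 1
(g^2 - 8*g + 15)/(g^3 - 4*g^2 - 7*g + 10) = (g - 3)/(g^2 + g - 2)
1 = 1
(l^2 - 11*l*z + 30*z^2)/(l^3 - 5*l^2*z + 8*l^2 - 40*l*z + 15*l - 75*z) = (l - 6*z)/(l^2 + 8*l + 15)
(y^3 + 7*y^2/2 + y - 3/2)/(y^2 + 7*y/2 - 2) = (y^2 + 4*y + 3)/(y + 4)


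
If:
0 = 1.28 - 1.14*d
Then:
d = 1.12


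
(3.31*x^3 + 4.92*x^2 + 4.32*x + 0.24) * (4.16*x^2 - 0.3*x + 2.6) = 13.7696*x^5 + 19.4742*x^4 + 25.1012*x^3 + 12.4944*x^2 + 11.16*x + 0.624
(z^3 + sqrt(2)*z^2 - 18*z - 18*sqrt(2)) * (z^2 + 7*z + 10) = z^5 + sqrt(2)*z^4 + 7*z^4 - 8*z^3 + 7*sqrt(2)*z^3 - 126*z^2 - 8*sqrt(2)*z^2 - 180*z - 126*sqrt(2)*z - 180*sqrt(2)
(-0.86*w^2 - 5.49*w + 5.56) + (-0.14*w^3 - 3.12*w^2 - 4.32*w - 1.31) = -0.14*w^3 - 3.98*w^2 - 9.81*w + 4.25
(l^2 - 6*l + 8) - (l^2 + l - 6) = 14 - 7*l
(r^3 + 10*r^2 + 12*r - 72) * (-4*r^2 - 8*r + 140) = -4*r^5 - 48*r^4 + 12*r^3 + 1592*r^2 + 2256*r - 10080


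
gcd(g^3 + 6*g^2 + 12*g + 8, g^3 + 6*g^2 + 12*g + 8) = g^3 + 6*g^2 + 12*g + 8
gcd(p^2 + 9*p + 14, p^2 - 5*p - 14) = p + 2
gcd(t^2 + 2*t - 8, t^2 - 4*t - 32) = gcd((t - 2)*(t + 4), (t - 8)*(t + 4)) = t + 4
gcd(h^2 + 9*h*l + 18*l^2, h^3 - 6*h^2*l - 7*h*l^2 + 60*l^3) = h + 3*l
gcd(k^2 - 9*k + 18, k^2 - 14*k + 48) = k - 6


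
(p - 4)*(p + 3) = p^2 - p - 12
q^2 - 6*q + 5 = (q - 5)*(q - 1)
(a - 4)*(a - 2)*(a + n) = a^3 + a^2*n - 6*a^2 - 6*a*n + 8*a + 8*n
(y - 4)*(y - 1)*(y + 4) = y^3 - y^2 - 16*y + 16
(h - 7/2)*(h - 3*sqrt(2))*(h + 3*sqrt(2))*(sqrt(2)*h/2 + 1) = sqrt(2)*h^4/2 - 7*sqrt(2)*h^3/4 + h^3 - 9*sqrt(2)*h^2 - 7*h^2/2 - 18*h + 63*sqrt(2)*h/2 + 63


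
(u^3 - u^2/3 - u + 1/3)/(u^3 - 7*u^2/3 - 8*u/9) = 3*(-3*u^3 + u^2 + 3*u - 1)/(u*(-9*u^2 + 21*u + 8))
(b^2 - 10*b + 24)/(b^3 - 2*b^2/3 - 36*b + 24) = 3*(b - 4)/(3*b^2 + 16*b - 12)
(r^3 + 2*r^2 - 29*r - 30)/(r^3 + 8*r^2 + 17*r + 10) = (r^2 + r - 30)/(r^2 + 7*r + 10)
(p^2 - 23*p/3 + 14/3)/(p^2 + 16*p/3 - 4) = (p - 7)/(p + 6)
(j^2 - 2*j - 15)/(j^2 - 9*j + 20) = (j + 3)/(j - 4)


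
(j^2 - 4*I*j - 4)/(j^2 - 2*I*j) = (j - 2*I)/j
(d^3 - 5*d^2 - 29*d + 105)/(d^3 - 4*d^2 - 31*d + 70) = (d - 3)/(d - 2)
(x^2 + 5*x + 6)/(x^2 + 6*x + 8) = (x + 3)/(x + 4)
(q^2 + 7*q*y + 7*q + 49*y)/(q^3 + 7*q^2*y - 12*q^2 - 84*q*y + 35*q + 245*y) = (q + 7)/(q^2 - 12*q + 35)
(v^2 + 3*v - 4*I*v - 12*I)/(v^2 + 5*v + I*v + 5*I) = (v^2 + v*(3 - 4*I) - 12*I)/(v^2 + v*(5 + I) + 5*I)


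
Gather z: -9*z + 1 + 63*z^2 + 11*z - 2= 63*z^2 + 2*z - 1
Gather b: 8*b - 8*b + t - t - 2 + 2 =0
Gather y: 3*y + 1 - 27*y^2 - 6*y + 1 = -27*y^2 - 3*y + 2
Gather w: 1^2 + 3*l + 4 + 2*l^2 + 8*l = 2*l^2 + 11*l + 5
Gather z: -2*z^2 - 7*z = -2*z^2 - 7*z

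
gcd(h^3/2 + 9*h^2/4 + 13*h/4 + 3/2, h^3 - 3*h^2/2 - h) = 1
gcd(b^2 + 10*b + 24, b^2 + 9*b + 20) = b + 4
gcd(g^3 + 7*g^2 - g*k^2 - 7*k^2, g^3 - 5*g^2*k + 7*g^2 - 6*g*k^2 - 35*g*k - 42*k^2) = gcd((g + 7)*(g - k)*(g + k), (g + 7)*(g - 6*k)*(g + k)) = g^2 + g*k + 7*g + 7*k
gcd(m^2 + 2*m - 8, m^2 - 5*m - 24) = 1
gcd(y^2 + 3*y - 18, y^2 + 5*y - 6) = y + 6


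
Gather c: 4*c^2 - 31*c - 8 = 4*c^2 - 31*c - 8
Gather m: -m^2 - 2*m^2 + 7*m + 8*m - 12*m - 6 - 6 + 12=-3*m^2 + 3*m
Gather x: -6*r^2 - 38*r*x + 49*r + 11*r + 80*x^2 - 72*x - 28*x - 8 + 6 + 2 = -6*r^2 + 60*r + 80*x^2 + x*(-38*r - 100)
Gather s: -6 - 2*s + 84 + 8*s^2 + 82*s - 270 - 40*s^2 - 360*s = -32*s^2 - 280*s - 192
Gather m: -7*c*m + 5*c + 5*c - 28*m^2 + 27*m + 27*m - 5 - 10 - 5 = 10*c - 28*m^2 + m*(54 - 7*c) - 20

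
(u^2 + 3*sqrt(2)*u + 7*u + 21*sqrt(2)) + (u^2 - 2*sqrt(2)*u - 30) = 2*u^2 + sqrt(2)*u + 7*u - 30 + 21*sqrt(2)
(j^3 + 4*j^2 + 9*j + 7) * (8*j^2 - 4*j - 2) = 8*j^5 + 28*j^4 + 54*j^3 + 12*j^2 - 46*j - 14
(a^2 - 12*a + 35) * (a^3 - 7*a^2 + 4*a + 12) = a^5 - 19*a^4 + 123*a^3 - 281*a^2 - 4*a + 420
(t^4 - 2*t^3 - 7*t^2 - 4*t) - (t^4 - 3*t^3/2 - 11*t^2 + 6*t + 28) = -t^3/2 + 4*t^2 - 10*t - 28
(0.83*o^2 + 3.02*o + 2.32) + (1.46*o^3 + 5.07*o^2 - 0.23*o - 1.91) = 1.46*o^3 + 5.9*o^2 + 2.79*o + 0.41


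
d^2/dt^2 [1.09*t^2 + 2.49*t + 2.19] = 2.18000000000000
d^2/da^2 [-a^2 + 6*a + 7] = -2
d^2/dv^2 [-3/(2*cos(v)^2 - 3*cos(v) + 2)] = 3*(-16*sin(v)^4 + sin(v)^2 - 57*cos(v)/2 + 9*cos(3*v)/2 + 25)/(2*sin(v)^2 + 3*cos(v) - 4)^3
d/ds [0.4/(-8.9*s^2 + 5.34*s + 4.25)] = (7.12*s - 2.136)/(-8.9*s^2 + 5.34*s + 4.25)^2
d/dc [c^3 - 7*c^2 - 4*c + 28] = 3*c^2 - 14*c - 4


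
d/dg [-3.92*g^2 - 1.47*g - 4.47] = -7.84*g - 1.47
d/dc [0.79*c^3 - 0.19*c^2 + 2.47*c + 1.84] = 2.37*c^2 - 0.38*c + 2.47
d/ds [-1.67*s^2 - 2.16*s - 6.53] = -3.34*s - 2.16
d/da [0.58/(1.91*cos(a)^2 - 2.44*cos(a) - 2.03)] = (2.2156*cos(a) - 1.4152)*sin(a)/(-1.91*cos(a)^2 + 2.44*cos(a) + 2.03)^2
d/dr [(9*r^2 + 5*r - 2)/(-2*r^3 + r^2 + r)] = 2*(9*r^4 + 10*r^3 - 4*r^2 + 2*r + 1)/(r^2*(4*r^4 - 4*r^3 - 3*r^2 + 2*r + 1))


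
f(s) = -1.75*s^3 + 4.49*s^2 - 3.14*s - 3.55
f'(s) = -5.25*s^2 + 8.98*s - 3.14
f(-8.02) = 1213.17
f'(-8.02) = -412.84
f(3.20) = -24.96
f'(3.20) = -28.16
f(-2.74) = 74.76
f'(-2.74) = -67.16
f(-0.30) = -2.16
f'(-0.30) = -6.31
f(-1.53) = 18.03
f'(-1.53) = -29.17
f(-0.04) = -3.42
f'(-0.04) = -3.51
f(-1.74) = 24.73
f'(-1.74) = -34.66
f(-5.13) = 366.98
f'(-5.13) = -187.37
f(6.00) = -238.75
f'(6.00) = -138.26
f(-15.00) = 6960.05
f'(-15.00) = -1319.09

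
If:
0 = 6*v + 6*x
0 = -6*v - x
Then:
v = 0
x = 0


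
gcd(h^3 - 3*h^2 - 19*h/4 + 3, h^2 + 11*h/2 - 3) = h - 1/2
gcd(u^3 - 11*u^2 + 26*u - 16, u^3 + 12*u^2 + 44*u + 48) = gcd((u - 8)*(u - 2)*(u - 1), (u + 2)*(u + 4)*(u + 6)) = 1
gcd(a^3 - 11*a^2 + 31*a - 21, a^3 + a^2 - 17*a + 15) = a^2 - 4*a + 3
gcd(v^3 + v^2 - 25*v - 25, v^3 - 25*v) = v^2 - 25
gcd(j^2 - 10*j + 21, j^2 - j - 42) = j - 7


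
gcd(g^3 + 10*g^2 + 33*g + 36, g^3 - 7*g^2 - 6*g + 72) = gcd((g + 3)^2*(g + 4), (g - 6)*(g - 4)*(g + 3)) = g + 3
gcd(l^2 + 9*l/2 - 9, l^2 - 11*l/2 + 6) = l - 3/2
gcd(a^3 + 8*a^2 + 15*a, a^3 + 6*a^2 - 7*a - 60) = a + 5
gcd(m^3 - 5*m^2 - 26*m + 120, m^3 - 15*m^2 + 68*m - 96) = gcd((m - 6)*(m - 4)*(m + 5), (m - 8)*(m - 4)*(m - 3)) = m - 4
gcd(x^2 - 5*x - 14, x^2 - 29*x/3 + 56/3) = x - 7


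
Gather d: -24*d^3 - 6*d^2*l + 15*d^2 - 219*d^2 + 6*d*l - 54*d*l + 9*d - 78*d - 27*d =-24*d^3 + d^2*(-6*l - 204) + d*(-48*l - 96)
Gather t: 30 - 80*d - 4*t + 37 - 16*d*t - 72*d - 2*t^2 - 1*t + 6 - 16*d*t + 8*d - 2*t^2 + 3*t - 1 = -144*d - 4*t^2 + t*(-32*d - 2) + 72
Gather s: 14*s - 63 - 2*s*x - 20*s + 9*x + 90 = s*(-2*x - 6) + 9*x + 27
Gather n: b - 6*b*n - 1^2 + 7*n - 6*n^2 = b - 6*n^2 + n*(7 - 6*b) - 1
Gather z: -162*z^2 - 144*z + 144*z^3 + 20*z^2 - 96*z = 144*z^3 - 142*z^2 - 240*z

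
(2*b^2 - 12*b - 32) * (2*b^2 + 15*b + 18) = 4*b^4 + 6*b^3 - 208*b^2 - 696*b - 576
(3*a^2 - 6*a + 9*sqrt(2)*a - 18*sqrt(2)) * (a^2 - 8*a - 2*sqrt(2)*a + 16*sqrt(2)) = 3*a^4 - 30*a^3 + 3*sqrt(2)*a^3 - 30*sqrt(2)*a^2 + 12*a^2 + 48*sqrt(2)*a + 360*a - 576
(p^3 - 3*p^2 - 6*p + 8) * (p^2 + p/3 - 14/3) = p^5 - 8*p^4/3 - 35*p^3/3 + 20*p^2 + 92*p/3 - 112/3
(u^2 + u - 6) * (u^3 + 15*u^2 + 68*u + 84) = u^5 + 16*u^4 + 77*u^3 + 62*u^2 - 324*u - 504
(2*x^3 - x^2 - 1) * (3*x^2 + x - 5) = 6*x^5 - x^4 - 11*x^3 + 2*x^2 - x + 5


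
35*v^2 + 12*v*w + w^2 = (5*v + w)*(7*v + w)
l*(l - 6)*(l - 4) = l^3 - 10*l^2 + 24*l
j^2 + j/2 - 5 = (j - 2)*(j + 5/2)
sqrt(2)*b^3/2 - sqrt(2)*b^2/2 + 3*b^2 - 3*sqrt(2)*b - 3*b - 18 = (b - 3)*(b + 3*sqrt(2))*(sqrt(2)*b/2 + sqrt(2))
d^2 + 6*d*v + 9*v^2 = (d + 3*v)^2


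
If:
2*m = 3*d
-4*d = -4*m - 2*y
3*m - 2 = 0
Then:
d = 4/9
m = 2/3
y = -4/9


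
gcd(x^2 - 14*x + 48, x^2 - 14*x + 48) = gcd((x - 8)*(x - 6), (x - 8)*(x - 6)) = x^2 - 14*x + 48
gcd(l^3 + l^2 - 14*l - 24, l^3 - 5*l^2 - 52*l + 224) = l - 4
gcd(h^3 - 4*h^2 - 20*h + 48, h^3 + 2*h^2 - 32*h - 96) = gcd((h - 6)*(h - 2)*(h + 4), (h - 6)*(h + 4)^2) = h^2 - 2*h - 24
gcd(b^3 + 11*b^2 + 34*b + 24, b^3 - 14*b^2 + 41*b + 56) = b + 1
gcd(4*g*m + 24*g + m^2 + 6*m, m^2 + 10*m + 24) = m + 6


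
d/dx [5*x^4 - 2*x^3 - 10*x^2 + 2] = 2*x*(10*x^2 - 3*x - 10)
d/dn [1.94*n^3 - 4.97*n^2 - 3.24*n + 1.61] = 5.82*n^2 - 9.94*n - 3.24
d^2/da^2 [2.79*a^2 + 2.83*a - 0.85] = 5.58000000000000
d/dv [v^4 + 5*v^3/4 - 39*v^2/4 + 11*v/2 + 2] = 4*v^3 + 15*v^2/4 - 39*v/2 + 11/2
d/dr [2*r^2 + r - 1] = 4*r + 1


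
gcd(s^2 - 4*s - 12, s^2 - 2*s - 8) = s + 2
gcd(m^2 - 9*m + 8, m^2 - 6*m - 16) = m - 8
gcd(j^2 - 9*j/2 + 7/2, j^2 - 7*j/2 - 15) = 1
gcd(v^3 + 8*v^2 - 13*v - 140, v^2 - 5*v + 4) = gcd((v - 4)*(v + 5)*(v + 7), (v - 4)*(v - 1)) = v - 4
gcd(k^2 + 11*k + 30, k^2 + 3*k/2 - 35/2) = k + 5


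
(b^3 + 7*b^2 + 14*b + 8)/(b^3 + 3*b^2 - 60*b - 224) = (b^2 + 3*b + 2)/(b^2 - b - 56)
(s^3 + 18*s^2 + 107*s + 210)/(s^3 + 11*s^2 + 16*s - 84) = (s + 5)/(s - 2)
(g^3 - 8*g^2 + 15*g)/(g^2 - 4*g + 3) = g*(g - 5)/(g - 1)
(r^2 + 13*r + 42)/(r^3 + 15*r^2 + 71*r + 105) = (r + 6)/(r^2 + 8*r + 15)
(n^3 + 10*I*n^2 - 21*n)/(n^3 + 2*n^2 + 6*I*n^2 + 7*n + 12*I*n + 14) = n*(n + 3*I)/(n^2 + n*(2 - I) - 2*I)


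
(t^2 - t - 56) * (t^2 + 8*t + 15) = t^4 + 7*t^3 - 49*t^2 - 463*t - 840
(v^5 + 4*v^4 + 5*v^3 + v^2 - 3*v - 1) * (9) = 9*v^5 + 36*v^4 + 45*v^3 + 9*v^2 - 27*v - 9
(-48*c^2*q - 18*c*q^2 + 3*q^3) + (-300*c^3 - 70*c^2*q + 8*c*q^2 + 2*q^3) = -300*c^3 - 118*c^2*q - 10*c*q^2 + 5*q^3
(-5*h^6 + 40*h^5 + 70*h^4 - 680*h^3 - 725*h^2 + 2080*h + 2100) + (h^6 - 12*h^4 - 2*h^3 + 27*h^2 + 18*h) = -4*h^6 + 40*h^5 + 58*h^4 - 682*h^3 - 698*h^2 + 2098*h + 2100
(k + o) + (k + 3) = 2*k + o + 3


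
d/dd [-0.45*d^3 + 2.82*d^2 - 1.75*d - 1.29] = -1.35*d^2 + 5.64*d - 1.75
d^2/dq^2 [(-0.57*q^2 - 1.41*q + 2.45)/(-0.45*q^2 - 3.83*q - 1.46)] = (-1.39374*q^3 - 5.22369*q^2 - 30.89367*q - 81.997162)/(0.091125*q^6 + 2.326725*q^5 + 20.689965*q^4 + 71.279747*q^3 + 67.127442*q^2 + 24.492084*q + 3.112136)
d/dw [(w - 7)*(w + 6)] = 2*w - 1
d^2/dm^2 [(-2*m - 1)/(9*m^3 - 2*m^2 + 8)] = 2*(-m^2*(2*m + 1)*(27*m - 4)^2 + (54*m^2 - 8*m + (2*m + 1)*(27*m - 2))*(9*m^3 - 2*m^2 + 8))/(9*m^3 - 2*m^2 + 8)^3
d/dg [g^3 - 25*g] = 3*g^2 - 25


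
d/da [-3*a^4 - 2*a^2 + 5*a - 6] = -12*a^3 - 4*a + 5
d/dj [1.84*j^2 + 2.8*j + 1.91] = 3.68*j + 2.8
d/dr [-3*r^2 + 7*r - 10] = 7 - 6*r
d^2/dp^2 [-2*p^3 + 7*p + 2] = -12*p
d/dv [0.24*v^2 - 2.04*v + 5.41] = 0.48*v - 2.04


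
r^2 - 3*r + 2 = (r - 2)*(r - 1)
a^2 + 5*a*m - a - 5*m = (a - 1)*(a + 5*m)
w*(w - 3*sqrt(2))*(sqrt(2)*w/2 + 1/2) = sqrt(2)*w^3/2 - 5*w^2/2 - 3*sqrt(2)*w/2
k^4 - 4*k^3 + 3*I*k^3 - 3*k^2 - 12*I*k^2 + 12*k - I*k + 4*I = (k - 4)*(k + I)^3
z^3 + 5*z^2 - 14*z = z*(z - 2)*(z + 7)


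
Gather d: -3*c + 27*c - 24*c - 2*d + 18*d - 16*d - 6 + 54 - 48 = 0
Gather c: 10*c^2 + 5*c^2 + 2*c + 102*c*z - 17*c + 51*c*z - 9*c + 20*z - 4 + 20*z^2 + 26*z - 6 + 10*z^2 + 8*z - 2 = 15*c^2 + c*(153*z - 24) + 30*z^2 + 54*z - 12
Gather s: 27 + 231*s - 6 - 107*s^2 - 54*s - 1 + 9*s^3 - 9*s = 9*s^3 - 107*s^2 + 168*s + 20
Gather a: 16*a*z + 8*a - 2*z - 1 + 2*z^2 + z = a*(16*z + 8) + 2*z^2 - z - 1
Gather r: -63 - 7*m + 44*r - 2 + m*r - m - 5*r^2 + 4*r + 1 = -8*m - 5*r^2 + r*(m + 48) - 64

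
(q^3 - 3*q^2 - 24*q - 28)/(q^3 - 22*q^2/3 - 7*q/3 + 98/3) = 3*(q + 2)/(3*q - 7)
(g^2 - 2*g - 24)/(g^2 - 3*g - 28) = (g - 6)/(g - 7)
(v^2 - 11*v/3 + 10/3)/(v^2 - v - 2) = (v - 5/3)/(v + 1)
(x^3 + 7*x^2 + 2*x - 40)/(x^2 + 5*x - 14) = (x^2 + 9*x + 20)/(x + 7)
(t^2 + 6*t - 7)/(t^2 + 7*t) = (t - 1)/t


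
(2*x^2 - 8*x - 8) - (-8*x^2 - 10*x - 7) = 10*x^2 + 2*x - 1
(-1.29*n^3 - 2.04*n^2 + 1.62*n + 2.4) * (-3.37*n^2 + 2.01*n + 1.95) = 4.3473*n^5 + 4.2819*n^4 - 12.0753*n^3 - 8.8098*n^2 + 7.983*n + 4.68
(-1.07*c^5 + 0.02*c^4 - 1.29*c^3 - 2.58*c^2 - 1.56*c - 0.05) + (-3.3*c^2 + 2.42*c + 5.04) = -1.07*c^5 + 0.02*c^4 - 1.29*c^3 - 5.88*c^2 + 0.86*c + 4.99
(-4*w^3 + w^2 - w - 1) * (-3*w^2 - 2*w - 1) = 12*w^5 + 5*w^4 + 5*w^3 + 4*w^2 + 3*w + 1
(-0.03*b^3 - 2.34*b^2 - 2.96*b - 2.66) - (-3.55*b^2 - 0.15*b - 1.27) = -0.03*b^3 + 1.21*b^2 - 2.81*b - 1.39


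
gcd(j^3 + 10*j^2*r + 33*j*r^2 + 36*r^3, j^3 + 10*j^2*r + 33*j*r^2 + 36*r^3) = j^3 + 10*j^2*r + 33*j*r^2 + 36*r^3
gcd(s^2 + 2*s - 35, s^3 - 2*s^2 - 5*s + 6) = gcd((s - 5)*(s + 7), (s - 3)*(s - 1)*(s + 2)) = 1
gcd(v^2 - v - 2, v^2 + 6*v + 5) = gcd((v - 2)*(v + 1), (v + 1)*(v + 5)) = v + 1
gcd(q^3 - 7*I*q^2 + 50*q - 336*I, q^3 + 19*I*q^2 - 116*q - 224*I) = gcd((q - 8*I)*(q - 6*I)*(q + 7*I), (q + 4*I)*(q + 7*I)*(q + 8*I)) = q + 7*I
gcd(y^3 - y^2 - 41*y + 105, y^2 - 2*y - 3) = y - 3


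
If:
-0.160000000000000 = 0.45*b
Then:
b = -0.36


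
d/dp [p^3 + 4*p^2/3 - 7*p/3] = 3*p^2 + 8*p/3 - 7/3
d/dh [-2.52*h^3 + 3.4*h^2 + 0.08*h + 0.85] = -7.56*h^2 + 6.8*h + 0.08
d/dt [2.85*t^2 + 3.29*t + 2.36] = 5.7*t + 3.29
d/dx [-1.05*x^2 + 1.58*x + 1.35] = 1.58 - 2.1*x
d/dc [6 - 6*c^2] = -12*c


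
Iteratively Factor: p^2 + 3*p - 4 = (p - 1)*(p + 4)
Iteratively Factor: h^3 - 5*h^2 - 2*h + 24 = (h - 3)*(h^2 - 2*h - 8) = (h - 4)*(h - 3)*(h + 2)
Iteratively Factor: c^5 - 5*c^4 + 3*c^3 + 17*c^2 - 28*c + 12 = (c - 1)*(c^4 - 4*c^3 - c^2 + 16*c - 12) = (c - 2)*(c - 1)*(c^3 - 2*c^2 - 5*c + 6) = (c - 2)*(c - 1)*(c + 2)*(c^2 - 4*c + 3) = (c - 2)*(c - 1)^2*(c + 2)*(c - 3)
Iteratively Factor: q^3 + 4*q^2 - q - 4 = (q + 4)*(q^2 - 1) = (q + 1)*(q + 4)*(q - 1)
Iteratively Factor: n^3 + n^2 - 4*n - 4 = (n + 2)*(n^2 - n - 2) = (n + 1)*(n + 2)*(n - 2)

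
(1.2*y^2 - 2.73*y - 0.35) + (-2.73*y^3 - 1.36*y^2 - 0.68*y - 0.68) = -2.73*y^3 - 0.16*y^2 - 3.41*y - 1.03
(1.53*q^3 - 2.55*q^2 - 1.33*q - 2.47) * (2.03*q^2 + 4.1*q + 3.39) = 3.1059*q^5 + 1.0965*q^4 - 7.9682*q^3 - 19.1116*q^2 - 14.6357*q - 8.3733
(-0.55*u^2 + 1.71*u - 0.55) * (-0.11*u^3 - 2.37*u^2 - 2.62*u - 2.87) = 0.0605*u^5 + 1.1154*u^4 - 2.5512*u^3 - 1.5982*u^2 - 3.4667*u + 1.5785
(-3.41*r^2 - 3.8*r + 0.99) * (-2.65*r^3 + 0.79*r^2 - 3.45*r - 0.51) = 9.0365*r^5 + 7.3761*r^4 + 6.139*r^3 + 15.6312*r^2 - 1.4775*r - 0.5049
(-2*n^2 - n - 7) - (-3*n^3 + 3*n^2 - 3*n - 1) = 3*n^3 - 5*n^2 + 2*n - 6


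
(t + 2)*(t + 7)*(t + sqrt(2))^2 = t^4 + 2*sqrt(2)*t^3 + 9*t^3 + 16*t^2 + 18*sqrt(2)*t^2 + 18*t + 28*sqrt(2)*t + 28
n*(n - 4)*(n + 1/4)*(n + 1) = n^4 - 11*n^3/4 - 19*n^2/4 - n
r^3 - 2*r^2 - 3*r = r*(r - 3)*(r + 1)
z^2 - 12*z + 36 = (z - 6)^2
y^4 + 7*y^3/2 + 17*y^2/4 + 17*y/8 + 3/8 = (y + 1/2)^2*(y + 1)*(y + 3/2)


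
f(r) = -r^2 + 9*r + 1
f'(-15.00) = 39.00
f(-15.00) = -359.00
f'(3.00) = 3.00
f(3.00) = 19.00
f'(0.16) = 8.68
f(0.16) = 2.41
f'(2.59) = 3.82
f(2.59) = 17.60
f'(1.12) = 6.76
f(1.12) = 9.83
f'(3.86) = 1.28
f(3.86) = 20.84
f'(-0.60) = 10.20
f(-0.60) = -4.76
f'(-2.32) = 13.64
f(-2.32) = -25.26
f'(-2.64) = 14.28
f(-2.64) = -29.73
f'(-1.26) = 11.52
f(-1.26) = -11.93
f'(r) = 9 - 2*r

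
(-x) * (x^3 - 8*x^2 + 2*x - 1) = -x^4 + 8*x^3 - 2*x^2 + x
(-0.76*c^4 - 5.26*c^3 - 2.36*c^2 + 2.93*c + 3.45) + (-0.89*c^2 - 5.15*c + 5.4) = -0.76*c^4 - 5.26*c^3 - 3.25*c^2 - 2.22*c + 8.85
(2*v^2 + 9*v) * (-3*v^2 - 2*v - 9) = -6*v^4 - 31*v^3 - 36*v^2 - 81*v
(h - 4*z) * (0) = 0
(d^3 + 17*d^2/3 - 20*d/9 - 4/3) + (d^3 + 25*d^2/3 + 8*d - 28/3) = 2*d^3 + 14*d^2 + 52*d/9 - 32/3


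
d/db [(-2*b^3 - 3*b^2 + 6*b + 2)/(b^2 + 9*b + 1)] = (-2*b^4 - 36*b^3 - 39*b^2 - 10*b - 12)/(b^4 + 18*b^3 + 83*b^2 + 18*b + 1)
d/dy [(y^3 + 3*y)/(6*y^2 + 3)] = (2*y^4 - 3*y^2 + 3)/(3*(4*y^4 + 4*y^2 + 1))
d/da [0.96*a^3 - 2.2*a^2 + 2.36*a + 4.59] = 2.88*a^2 - 4.4*a + 2.36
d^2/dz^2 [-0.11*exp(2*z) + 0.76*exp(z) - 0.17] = (0.76 - 0.44*exp(z))*exp(z)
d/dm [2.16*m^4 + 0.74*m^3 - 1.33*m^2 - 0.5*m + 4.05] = 8.64*m^3 + 2.22*m^2 - 2.66*m - 0.5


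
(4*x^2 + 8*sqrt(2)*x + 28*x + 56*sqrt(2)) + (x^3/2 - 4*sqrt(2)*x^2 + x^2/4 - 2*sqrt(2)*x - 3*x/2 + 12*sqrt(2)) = x^3/2 - 4*sqrt(2)*x^2 + 17*x^2/4 + 6*sqrt(2)*x + 53*x/2 + 68*sqrt(2)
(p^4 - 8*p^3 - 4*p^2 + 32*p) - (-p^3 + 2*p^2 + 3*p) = p^4 - 7*p^3 - 6*p^2 + 29*p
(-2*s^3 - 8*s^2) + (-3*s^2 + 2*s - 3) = -2*s^3 - 11*s^2 + 2*s - 3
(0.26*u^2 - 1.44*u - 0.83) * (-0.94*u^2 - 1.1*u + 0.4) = -0.2444*u^4 + 1.0676*u^3 + 2.4682*u^2 + 0.337*u - 0.332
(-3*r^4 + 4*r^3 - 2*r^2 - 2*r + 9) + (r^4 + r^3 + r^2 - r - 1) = -2*r^4 + 5*r^3 - r^2 - 3*r + 8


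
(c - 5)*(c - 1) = c^2 - 6*c + 5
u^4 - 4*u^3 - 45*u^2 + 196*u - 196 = (u - 7)*(u - 2)^2*(u + 7)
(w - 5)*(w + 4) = w^2 - w - 20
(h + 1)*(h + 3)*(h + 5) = h^3 + 9*h^2 + 23*h + 15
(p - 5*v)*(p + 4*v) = p^2 - p*v - 20*v^2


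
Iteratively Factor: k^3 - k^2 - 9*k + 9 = (k + 3)*(k^2 - 4*k + 3) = (k - 3)*(k + 3)*(k - 1)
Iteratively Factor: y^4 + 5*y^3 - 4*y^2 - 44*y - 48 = (y + 4)*(y^3 + y^2 - 8*y - 12) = (y - 3)*(y + 4)*(y^2 + 4*y + 4) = (y - 3)*(y + 2)*(y + 4)*(y + 2)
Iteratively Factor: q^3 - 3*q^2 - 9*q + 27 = (q + 3)*(q^2 - 6*q + 9) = (q - 3)*(q + 3)*(q - 3)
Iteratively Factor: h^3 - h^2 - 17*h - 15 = (h + 1)*(h^2 - 2*h - 15) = (h + 1)*(h + 3)*(h - 5)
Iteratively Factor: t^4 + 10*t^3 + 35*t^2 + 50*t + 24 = (t + 2)*(t^3 + 8*t^2 + 19*t + 12) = (t + 1)*(t + 2)*(t^2 + 7*t + 12) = (t + 1)*(t + 2)*(t + 4)*(t + 3)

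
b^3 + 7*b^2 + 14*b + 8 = (b + 1)*(b + 2)*(b + 4)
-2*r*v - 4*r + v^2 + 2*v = (-2*r + v)*(v + 2)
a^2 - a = a*(a - 1)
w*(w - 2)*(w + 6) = w^3 + 4*w^2 - 12*w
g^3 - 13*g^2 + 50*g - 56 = (g - 7)*(g - 4)*(g - 2)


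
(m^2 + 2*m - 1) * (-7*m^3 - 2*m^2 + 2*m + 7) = -7*m^5 - 16*m^4 + 5*m^3 + 13*m^2 + 12*m - 7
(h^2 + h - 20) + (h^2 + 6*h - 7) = 2*h^2 + 7*h - 27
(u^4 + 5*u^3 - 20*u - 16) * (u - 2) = u^5 + 3*u^4 - 10*u^3 - 20*u^2 + 24*u + 32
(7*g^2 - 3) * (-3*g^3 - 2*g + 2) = -21*g^5 - 5*g^3 + 14*g^2 + 6*g - 6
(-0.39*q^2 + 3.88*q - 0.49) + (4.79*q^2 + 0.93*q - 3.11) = 4.4*q^2 + 4.81*q - 3.6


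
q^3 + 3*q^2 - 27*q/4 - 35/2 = (q - 5/2)*(q + 2)*(q + 7/2)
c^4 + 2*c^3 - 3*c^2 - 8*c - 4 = (c - 2)*(c + 1)^2*(c + 2)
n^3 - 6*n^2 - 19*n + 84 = (n - 7)*(n - 3)*(n + 4)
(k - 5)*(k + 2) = k^2 - 3*k - 10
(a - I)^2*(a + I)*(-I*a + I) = -I*a^4 - a^3 + I*a^3 + a^2 - I*a^2 - a + I*a + 1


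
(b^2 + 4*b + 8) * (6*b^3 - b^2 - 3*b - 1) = 6*b^5 + 23*b^4 + 41*b^3 - 21*b^2 - 28*b - 8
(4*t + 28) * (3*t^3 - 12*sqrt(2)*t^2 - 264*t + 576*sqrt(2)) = 12*t^4 - 48*sqrt(2)*t^3 + 84*t^3 - 1056*t^2 - 336*sqrt(2)*t^2 - 7392*t + 2304*sqrt(2)*t + 16128*sqrt(2)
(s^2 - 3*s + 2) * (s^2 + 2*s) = s^4 - s^3 - 4*s^2 + 4*s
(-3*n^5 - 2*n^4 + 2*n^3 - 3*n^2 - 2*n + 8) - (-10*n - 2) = -3*n^5 - 2*n^4 + 2*n^3 - 3*n^2 + 8*n + 10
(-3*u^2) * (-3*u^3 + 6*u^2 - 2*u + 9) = 9*u^5 - 18*u^4 + 6*u^3 - 27*u^2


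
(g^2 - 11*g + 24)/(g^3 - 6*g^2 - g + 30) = (g - 8)/(g^2 - 3*g - 10)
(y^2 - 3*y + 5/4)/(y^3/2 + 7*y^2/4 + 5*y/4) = (4*y^2 - 12*y + 5)/(y*(2*y^2 + 7*y + 5))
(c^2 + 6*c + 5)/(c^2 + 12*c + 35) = (c + 1)/(c + 7)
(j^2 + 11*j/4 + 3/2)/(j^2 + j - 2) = (j + 3/4)/(j - 1)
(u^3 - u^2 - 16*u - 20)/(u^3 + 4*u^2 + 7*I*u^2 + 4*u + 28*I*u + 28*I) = (u - 5)/(u + 7*I)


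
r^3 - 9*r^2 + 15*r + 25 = (r - 5)^2*(r + 1)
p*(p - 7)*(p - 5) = p^3 - 12*p^2 + 35*p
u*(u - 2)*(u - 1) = u^3 - 3*u^2 + 2*u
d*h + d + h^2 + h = (d + h)*(h + 1)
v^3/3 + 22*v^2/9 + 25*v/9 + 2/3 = (v/3 + 1/3)*(v + 1/3)*(v + 6)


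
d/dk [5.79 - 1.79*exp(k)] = -1.79*exp(k)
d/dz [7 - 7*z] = -7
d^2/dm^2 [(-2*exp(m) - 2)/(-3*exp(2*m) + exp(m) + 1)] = (18*exp(3*m) + 78*exp(2*m) + 18*exp(m) + 24)*exp(2*m)/(27*exp(6*m) - 27*exp(5*m) - 18*exp(4*m) + 17*exp(3*m) + 6*exp(2*m) - 3*exp(m) - 1)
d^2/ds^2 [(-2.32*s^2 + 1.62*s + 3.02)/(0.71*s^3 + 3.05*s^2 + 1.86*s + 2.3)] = (-2.339024*s^6 + 4.89985200000002*s^5 + 57.699996*s^4 + 209.860876*s^3 + 258.393852*s^2 + 5.01900000000003*s - 59.880936)/(0.357911*s^9 + 4.612515*s^8 + 22.627203*s^7 + 56.017895*s^6 + 89.160798*s^5 + 114.06687*s^4 + 95.989956*s^3 + 72.27474*s^2 + 29.5182*s + 12.167)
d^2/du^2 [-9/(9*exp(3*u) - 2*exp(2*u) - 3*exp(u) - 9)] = 9*(2*(-27*exp(2*u) + 4*exp(u) + 3)^2*exp(u) + (81*exp(2*u) - 8*exp(u) - 3)*(-9*exp(3*u) + 2*exp(2*u) + 3*exp(u) + 9))*exp(u)/(-9*exp(3*u) + 2*exp(2*u) + 3*exp(u) + 9)^3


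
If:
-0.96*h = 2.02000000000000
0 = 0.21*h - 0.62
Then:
No Solution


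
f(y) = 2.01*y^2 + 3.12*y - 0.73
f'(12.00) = 51.36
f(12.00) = 326.15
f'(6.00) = 27.24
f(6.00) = 90.35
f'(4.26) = 20.25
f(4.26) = 49.04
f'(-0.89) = -0.46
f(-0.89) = -1.91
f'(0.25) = 4.12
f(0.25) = 0.18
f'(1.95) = 10.96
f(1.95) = 13.00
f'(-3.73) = -11.87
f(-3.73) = 15.60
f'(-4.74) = -15.93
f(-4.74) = 29.64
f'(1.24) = 8.10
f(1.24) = 6.23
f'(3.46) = 17.03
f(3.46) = 34.13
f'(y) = 4.02*y + 3.12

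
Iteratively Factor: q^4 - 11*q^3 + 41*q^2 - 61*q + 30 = (q - 1)*(q^3 - 10*q^2 + 31*q - 30) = (q - 3)*(q - 1)*(q^2 - 7*q + 10) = (q - 5)*(q - 3)*(q - 1)*(q - 2)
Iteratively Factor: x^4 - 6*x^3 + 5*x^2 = (x - 5)*(x^3 - x^2) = x*(x - 5)*(x^2 - x) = x^2*(x - 5)*(x - 1)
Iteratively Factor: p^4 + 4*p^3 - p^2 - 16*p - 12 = (p - 2)*(p^3 + 6*p^2 + 11*p + 6) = (p - 2)*(p + 3)*(p^2 + 3*p + 2) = (p - 2)*(p + 1)*(p + 3)*(p + 2)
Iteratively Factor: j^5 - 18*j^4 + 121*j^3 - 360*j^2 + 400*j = (j - 5)*(j^4 - 13*j^3 + 56*j^2 - 80*j) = (j - 5)^2*(j^3 - 8*j^2 + 16*j) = j*(j - 5)^2*(j^2 - 8*j + 16) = j*(j - 5)^2*(j - 4)*(j - 4)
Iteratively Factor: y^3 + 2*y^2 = (y)*(y^2 + 2*y) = y^2*(y + 2)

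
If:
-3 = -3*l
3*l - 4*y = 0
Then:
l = 1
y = 3/4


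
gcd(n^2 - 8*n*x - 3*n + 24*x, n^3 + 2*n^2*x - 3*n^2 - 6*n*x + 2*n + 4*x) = 1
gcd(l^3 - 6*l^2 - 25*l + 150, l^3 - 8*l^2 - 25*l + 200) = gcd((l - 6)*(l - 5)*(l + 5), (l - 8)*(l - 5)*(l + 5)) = l^2 - 25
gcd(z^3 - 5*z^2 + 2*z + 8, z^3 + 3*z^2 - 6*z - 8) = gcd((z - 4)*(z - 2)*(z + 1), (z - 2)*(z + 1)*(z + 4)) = z^2 - z - 2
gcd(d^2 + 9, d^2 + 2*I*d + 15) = d - 3*I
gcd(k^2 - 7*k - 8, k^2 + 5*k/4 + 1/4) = k + 1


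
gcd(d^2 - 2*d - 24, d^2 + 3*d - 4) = d + 4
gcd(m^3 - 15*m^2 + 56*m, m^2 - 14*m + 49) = m - 7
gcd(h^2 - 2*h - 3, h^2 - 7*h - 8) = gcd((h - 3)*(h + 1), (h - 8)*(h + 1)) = h + 1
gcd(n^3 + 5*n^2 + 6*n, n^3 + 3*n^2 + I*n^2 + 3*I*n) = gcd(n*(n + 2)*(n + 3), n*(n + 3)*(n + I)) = n^2 + 3*n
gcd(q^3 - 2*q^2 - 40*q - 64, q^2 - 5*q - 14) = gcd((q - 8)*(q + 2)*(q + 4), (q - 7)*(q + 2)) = q + 2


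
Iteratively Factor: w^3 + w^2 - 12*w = (w + 4)*(w^2 - 3*w) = w*(w + 4)*(w - 3)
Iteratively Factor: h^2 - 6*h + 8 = (h - 2)*(h - 4)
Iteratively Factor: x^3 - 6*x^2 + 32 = (x + 2)*(x^2 - 8*x + 16) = (x - 4)*(x + 2)*(x - 4)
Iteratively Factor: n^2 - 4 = (n + 2)*(n - 2)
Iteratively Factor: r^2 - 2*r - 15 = (r - 5)*(r + 3)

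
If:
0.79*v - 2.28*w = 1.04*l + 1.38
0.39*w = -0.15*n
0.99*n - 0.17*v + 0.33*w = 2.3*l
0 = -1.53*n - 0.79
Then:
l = -0.33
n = -0.52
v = 1.88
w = 0.20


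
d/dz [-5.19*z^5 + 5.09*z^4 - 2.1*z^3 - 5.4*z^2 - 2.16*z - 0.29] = -25.95*z^4 + 20.36*z^3 - 6.3*z^2 - 10.8*z - 2.16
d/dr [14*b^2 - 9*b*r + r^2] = -9*b + 2*r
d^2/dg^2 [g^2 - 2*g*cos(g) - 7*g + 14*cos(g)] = 2*g*cos(g) + 4*sin(g) - 14*cos(g) + 2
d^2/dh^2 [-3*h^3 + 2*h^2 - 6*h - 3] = 4 - 18*h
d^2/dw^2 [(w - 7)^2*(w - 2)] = 6*w - 32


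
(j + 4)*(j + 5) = j^2 + 9*j + 20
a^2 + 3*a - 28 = (a - 4)*(a + 7)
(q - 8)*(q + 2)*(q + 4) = q^3 - 2*q^2 - 40*q - 64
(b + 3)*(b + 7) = b^2 + 10*b + 21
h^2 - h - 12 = (h - 4)*(h + 3)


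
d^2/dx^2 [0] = 0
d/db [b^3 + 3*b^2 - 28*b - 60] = 3*b^2 + 6*b - 28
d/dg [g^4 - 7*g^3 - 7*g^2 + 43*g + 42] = 4*g^3 - 21*g^2 - 14*g + 43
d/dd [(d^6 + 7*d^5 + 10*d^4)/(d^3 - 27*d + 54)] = d^3*(3*d^4 + 23*d^3 - 56*d^2 - 600*d - 720)/(d^5 + 3*d^4 - 45*d^3 - 27*d^2 + 648*d - 972)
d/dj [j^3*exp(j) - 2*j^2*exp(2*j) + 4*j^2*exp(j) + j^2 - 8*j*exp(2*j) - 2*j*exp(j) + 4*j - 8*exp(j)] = j^3*exp(j) - 4*j^2*exp(2*j) + 7*j^2*exp(j) - 20*j*exp(2*j) + 6*j*exp(j) + 2*j - 8*exp(2*j) - 10*exp(j) + 4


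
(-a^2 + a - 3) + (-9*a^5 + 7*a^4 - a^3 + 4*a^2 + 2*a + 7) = -9*a^5 + 7*a^4 - a^3 + 3*a^2 + 3*a + 4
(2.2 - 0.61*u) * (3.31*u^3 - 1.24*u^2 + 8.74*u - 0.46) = -2.0191*u^4 + 8.0384*u^3 - 8.0594*u^2 + 19.5086*u - 1.012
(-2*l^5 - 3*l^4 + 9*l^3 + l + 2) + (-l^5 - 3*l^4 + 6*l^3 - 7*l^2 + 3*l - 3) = -3*l^5 - 6*l^4 + 15*l^3 - 7*l^2 + 4*l - 1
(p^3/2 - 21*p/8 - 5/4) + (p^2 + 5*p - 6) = p^3/2 + p^2 + 19*p/8 - 29/4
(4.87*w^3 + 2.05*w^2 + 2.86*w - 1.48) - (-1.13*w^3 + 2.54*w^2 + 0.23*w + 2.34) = 6.0*w^3 - 0.49*w^2 + 2.63*w - 3.82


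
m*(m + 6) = m^2 + 6*m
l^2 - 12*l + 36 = (l - 6)^2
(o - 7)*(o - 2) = o^2 - 9*o + 14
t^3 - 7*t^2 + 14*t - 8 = (t - 4)*(t - 2)*(t - 1)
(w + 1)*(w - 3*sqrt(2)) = w^2 - 3*sqrt(2)*w + w - 3*sqrt(2)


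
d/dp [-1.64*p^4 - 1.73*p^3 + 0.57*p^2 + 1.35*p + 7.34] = -6.56*p^3 - 5.19*p^2 + 1.14*p + 1.35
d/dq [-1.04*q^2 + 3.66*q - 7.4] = 3.66 - 2.08*q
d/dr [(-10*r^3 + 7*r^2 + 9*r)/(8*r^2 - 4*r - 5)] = 5*(-16*r^4 + 16*r^3 + 10*r^2 - 14*r - 9)/(64*r^4 - 64*r^3 - 64*r^2 + 40*r + 25)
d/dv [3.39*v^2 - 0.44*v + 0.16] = 6.78*v - 0.44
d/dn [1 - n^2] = -2*n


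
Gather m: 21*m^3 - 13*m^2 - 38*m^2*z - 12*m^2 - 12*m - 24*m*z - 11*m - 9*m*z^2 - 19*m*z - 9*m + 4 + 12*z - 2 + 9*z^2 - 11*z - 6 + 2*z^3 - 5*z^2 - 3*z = 21*m^3 + m^2*(-38*z - 25) + m*(-9*z^2 - 43*z - 32) + 2*z^3 + 4*z^2 - 2*z - 4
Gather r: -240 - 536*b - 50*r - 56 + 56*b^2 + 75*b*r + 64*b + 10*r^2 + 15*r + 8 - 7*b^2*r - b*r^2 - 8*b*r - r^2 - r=56*b^2 - 472*b + r^2*(9 - b) + r*(-7*b^2 + 67*b - 36) - 288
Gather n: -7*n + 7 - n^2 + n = -n^2 - 6*n + 7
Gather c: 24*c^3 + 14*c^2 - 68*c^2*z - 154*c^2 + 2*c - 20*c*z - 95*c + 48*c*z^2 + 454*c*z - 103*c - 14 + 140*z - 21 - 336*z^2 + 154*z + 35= 24*c^3 + c^2*(-68*z - 140) + c*(48*z^2 + 434*z - 196) - 336*z^2 + 294*z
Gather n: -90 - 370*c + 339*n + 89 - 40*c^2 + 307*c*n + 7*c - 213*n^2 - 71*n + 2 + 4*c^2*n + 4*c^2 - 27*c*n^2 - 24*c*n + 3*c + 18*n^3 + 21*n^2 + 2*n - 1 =-36*c^2 - 360*c + 18*n^3 + n^2*(-27*c - 192) + n*(4*c^2 + 283*c + 270)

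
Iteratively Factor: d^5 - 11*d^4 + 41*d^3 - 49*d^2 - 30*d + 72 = (d - 2)*(d^4 - 9*d^3 + 23*d^2 - 3*d - 36) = (d - 2)*(d + 1)*(d^3 - 10*d^2 + 33*d - 36) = (d - 3)*(d - 2)*(d + 1)*(d^2 - 7*d + 12) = (d - 4)*(d - 3)*(d - 2)*(d + 1)*(d - 3)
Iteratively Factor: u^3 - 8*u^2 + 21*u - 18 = (u - 2)*(u^2 - 6*u + 9) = (u - 3)*(u - 2)*(u - 3)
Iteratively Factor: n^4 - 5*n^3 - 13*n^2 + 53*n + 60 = (n + 1)*(n^3 - 6*n^2 - 7*n + 60) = (n + 1)*(n + 3)*(n^2 - 9*n + 20) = (n - 5)*(n + 1)*(n + 3)*(n - 4)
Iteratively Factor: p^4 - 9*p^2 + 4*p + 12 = (p + 3)*(p^3 - 3*p^2 + 4) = (p - 2)*(p + 3)*(p^2 - p - 2) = (p - 2)*(p + 1)*(p + 3)*(p - 2)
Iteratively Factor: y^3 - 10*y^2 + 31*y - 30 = (y - 5)*(y^2 - 5*y + 6) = (y - 5)*(y - 3)*(y - 2)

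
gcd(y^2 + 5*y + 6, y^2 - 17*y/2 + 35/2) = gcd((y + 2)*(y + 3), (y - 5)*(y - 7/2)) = 1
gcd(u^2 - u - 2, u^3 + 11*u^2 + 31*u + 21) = u + 1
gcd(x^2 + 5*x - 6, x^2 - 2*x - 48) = x + 6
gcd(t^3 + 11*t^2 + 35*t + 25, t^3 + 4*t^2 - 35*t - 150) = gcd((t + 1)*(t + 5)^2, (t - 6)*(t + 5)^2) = t^2 + 10*t + 25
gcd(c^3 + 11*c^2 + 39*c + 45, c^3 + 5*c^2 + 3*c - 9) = c^2 + 6*c + 9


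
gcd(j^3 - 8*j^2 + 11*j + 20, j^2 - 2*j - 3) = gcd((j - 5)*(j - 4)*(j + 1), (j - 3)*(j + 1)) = j + 1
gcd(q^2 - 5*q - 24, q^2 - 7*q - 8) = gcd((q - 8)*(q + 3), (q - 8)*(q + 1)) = q - 8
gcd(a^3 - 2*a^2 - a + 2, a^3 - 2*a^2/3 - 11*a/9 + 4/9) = a + 1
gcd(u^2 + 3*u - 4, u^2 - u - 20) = u + 4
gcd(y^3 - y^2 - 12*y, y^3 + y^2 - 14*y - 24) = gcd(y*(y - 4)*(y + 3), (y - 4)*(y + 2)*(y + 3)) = y^2 - y - 12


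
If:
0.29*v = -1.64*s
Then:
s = -0.176829268292683*v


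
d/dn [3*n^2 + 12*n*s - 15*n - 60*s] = 6*n + 12*s - 15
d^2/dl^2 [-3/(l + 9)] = -6/(l + 9)^3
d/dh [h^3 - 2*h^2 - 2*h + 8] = 3*h^2 - 4*h - 2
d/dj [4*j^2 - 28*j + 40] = 8*j - 28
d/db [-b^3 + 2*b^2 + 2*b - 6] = -3*b^2 + 4*b + 2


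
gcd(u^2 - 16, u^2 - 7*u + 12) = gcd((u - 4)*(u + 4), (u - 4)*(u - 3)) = u - 4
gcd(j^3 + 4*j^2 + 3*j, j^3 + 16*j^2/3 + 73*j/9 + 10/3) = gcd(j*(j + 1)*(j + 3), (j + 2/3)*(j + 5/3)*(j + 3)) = j + 3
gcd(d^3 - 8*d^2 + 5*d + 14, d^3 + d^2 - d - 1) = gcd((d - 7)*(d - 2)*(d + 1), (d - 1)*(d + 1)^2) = d + 1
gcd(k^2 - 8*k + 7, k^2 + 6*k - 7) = k - 1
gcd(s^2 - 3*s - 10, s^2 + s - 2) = s + 2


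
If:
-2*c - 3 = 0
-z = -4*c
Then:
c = -3/2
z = -6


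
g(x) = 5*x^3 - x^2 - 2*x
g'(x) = 15*x^2 - 2*x - 2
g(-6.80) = -1604.80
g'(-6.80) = 705.20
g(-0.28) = 0.37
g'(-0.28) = -0.26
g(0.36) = -0.62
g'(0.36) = -0.78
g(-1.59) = -19.45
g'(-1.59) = 39.10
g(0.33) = -0.59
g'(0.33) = -1.03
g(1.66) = 16.80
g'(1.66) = 36.01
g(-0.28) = 0.37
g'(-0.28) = -0.26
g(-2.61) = -90.49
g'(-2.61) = 105.40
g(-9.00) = -3708.00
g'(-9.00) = 1231.00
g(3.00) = 120.00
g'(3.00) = 127.00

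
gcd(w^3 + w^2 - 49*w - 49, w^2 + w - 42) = w + 7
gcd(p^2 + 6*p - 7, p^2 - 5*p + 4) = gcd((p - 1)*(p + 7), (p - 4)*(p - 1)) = p - 1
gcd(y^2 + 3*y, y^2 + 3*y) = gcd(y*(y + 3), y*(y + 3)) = y^2 + 3*y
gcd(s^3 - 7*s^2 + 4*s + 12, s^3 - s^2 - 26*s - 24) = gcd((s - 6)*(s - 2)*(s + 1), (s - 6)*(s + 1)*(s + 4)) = s^2 - 5*s - 6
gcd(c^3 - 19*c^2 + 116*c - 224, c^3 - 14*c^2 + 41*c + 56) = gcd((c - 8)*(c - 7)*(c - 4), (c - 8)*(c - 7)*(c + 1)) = c^2 - 15*c + 56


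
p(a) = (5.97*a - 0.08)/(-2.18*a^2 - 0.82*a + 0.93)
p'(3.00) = 0.27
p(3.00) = -0.84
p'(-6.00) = 0.09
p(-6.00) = 0.49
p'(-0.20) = 6.00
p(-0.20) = -1.27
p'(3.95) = 0.16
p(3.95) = -0.65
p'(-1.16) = 21.14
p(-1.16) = 6.66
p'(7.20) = 0.05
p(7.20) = -0.36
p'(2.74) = 0.33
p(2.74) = -0.92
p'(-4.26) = 0.20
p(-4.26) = 0.73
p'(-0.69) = 56.87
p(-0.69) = -9.17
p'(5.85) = 0.07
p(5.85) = -0.44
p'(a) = (4.36*a + 0.82)*(5.97*a - 0.08)/(-2.18*a^2 - 0.82*a + 0.93)^2 + 5.97/(-2.18*a^2 - 0.82*a + 0.93)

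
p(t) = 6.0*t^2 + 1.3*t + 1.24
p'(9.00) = 109.30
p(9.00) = 498.94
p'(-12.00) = -142.70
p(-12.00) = 849.64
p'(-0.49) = -4.58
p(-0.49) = 2.04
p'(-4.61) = -54.02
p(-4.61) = 122.76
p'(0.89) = 11.98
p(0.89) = 7.15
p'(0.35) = 5.50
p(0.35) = 2.43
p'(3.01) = 37.42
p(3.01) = 59.51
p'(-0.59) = -5.78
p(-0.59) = 2.56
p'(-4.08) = -47.66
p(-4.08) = 95.81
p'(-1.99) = -22.58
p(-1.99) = 22.41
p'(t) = 12.0*t + 1.3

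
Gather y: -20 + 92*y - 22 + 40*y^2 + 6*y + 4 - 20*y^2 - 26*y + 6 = 20*y^2 + 72*y - 32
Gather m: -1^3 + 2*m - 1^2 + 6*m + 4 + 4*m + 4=12*m + 6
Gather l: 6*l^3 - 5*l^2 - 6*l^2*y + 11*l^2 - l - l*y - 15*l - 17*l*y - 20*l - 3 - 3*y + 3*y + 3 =6*l^3 + l^2*(6 - 6*y) + l*(-18*y - 36)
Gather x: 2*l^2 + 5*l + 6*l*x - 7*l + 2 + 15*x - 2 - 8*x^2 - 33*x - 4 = 2*l^2 - 2*l - 8*x^2 + x*(6*l - 18) - 4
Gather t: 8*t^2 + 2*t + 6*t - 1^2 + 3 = 8*t^2 + 8*t + 2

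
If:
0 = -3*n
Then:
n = 0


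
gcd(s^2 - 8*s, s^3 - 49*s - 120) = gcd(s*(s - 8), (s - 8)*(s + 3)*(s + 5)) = s - 8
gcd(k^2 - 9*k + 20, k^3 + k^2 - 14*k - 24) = k - 4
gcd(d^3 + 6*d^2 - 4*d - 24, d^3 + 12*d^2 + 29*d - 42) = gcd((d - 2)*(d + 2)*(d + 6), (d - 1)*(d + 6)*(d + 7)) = d + 6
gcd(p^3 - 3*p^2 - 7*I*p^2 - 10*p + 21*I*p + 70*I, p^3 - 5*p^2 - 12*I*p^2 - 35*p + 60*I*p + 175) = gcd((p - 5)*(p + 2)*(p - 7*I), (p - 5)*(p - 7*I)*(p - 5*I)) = p^2 + p*(-5 - 7*I) + 35*I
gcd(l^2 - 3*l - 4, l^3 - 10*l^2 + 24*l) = l - 4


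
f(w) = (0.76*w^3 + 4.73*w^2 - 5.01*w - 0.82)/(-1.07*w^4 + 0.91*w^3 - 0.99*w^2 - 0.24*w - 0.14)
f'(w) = (2.28*w^2 + 9.46*w - 5.01)/(-1.07*w^4 + 0.91*w^3 - 0.99*w^2 - 0.24*w - 0.14) + (0.76*w^3 + 4.73*w^2 - 5.01*w - 0.82)*(4.28*w^3 - 2.73*w^2 + 1.98*w + 0.24)/(-1.07*w^4 + 0.91*w^3 - 0.99*w^2 - 0.24*w - 0.14)^2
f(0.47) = 4.78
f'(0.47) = -11.12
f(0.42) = 5.33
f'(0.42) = -11.02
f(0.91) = 0.73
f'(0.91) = -6.25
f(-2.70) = -0.40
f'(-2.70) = -0.36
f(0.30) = 6.58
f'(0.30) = -9.34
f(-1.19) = -2.14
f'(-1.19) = -3.08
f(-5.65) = -0.03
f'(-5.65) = -0.03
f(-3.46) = -0.21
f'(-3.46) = -0.17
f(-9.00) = 0.02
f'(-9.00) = -0.01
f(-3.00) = -0.30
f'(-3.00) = -0.26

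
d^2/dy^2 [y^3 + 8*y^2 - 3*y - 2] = 6*y + 16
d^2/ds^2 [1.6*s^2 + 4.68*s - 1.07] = 3.20000000000000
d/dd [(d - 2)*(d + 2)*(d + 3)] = 3*d^2 + 6*d - 4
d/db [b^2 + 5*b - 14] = 2*b + 5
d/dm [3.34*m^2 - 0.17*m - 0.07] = 6.68*m - 0.17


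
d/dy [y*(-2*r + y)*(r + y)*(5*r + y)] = -10*r^3 - 14*r^2*y + 12*r*y^2 + 4*y^3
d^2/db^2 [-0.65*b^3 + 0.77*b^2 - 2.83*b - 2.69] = 1.54 - 3.9*b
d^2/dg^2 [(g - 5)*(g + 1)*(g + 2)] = 6*g - 4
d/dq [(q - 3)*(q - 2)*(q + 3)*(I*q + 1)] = 4*I*q^3 + q^2*(3 - 6*I) + q*(-4 - 18*I) - 9 + 18*I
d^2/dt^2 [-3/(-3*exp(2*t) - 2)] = (108*exp(2*t) - 72)*exp(2*t)/(3*exp(2*t) + 2)^3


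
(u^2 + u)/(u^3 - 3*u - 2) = u/(u^2 - u - 2)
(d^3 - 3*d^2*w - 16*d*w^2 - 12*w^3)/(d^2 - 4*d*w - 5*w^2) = (-d^2 + 4*d*w + 12*w^2)/(-d + 5*w)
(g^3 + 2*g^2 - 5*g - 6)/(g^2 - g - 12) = (g^2 - g - 2)/(g - 4)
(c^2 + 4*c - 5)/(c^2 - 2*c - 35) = (c - 1)/(c - 7)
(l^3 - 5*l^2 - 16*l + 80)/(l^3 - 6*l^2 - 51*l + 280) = (l^2 - 16)/(l^2 - l - 56)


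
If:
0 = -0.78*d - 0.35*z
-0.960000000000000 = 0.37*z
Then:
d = 1.16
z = -2.59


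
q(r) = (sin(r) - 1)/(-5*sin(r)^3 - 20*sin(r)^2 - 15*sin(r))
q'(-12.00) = -0.13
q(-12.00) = 0.03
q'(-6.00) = -0.71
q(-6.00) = 0.12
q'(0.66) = -0.09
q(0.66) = 0.02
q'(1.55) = -0.00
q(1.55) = 0.00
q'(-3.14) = 26282.27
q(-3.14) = -42.01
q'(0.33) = -0.50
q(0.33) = 0.09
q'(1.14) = -0.01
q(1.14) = 0.00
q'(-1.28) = 32.50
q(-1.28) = -4.77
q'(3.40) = 0.66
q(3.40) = -0.48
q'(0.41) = -0.30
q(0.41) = 0.06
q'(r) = (sin(r) - 1)*(15*sin(r)^2*cos(r) + 40*sin(r)*cos(r) + 15*cos(r))/(-5*sin(r)^3 - 20*sin(r)^2 - 15*sin(r))^2 + cos(r)/(-5*sin(r)^3 - 20*sin(r)^2 - 15*sin(r)) = (2*sin(r)^3 + sin(r)^2 - 8*sin(r) - 3)*cos(r)/(5*(sin(r) + 1)^2*(sin(r) + 3)^2*sin(r)^2)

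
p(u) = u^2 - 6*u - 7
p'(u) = 2*u - 6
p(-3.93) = 32.02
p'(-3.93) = -13.86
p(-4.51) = 40.40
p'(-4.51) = -15.02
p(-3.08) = 20.97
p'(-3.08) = -12.16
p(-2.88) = 18.57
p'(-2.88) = -11.76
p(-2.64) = 15.81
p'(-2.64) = -11.28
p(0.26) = -8.49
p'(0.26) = -5.48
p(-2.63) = 15.70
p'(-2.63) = -11.26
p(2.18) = -15.33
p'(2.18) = -1.64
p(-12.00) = 209.00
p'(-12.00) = -30.00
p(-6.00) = 65.00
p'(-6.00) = -18.00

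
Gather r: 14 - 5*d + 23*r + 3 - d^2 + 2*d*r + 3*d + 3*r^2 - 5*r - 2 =-d^2 - 2*d + 3*r^2 + r*(2*d + 18) + 15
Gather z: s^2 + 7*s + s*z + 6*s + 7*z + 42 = s^2 + 13*s + z*(s + 7) + 42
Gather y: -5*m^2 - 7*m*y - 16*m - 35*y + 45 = -5*m^2 - 16*m + y*(-7*m - 35) + 45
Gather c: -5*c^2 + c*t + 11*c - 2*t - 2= -5*c^2 + c*(t + 11) - 2*t - 2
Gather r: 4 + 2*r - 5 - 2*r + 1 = 0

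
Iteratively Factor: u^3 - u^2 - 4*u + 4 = (u - 1)*(u^2 - 4) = (u - 1)*(u + 2)*(u - 2)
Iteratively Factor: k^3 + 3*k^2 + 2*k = (k)*(k^2 + 3*k + 2) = k*(k + 2)*(k + 1)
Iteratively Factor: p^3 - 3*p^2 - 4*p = (p - 4)*(p^2 + p) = (p - 4)*(p + 1)*(p)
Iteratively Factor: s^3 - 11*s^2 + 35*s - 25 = (s - 5)*(s^2 - 6*s + 5) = (s - 5)*(s - 1)*(s - 5)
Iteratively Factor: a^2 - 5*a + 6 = (a - 3)*(a - 2)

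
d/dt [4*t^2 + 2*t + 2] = 8*t + 2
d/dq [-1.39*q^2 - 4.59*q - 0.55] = -2.78*q - 4.59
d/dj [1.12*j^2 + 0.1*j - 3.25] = 2.24*j + 0.1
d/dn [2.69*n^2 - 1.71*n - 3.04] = 5.38*n - 1.71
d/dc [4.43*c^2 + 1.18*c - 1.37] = 8.86*c + 1.18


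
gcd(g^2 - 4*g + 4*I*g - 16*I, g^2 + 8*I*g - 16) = g + 4*I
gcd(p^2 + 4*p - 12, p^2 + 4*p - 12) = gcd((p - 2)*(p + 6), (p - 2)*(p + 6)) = p^2 + 4*p - 12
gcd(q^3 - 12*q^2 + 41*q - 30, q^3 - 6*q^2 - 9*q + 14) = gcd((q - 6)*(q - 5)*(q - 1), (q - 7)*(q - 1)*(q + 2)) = q - 1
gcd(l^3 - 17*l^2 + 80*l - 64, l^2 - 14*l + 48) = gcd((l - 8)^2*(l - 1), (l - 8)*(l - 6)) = l - 8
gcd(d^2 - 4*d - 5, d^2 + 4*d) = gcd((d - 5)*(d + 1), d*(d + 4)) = 1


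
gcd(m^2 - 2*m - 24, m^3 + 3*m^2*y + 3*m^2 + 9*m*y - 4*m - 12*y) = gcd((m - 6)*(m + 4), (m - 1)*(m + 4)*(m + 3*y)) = m + 4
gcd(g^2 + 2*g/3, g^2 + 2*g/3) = g^2 + 2*g/3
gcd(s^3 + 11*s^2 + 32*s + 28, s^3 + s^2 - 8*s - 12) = s^2 + 4*s + 4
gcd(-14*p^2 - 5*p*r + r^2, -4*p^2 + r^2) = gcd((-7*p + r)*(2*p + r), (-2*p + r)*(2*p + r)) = 2*p + r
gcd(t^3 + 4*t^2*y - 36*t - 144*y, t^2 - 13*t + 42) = t - 6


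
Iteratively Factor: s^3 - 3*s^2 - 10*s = (s)*(s^2 - 3*s - 10) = s*(s - 5)*(s + 2)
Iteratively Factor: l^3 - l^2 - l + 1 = (l - 1)*(l^2 - 1) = (l - 1)^2*(l + 1)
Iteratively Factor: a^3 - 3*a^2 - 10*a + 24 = (a - 4)*(a^2 + a - 6) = (a - 4)*(a + 3)*(a - 2)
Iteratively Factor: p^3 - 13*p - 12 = (p + 1)*(p^2 - p - 12) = (p - 4)*(p + 1)*(p + 3)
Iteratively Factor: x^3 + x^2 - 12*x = (x - 3)*(x^2 + 4*x) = (x - 3)*(x + 4)*(x)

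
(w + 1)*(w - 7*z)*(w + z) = w^3 - 6*w^2*z + w^2 - 7*w*z^2 - 6*w*z - 7*z^2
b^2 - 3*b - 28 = (b - 7)*(b + 4)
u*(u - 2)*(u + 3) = u^3 + u^2 - 6*u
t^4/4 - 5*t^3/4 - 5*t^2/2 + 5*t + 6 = (t/2 + 1/2)*(t/2 + 1)*(t - 6)*(t - 2)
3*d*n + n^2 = n*(3*d + n)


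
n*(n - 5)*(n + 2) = n^3 - 3*n^2 - 10*n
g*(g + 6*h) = g^2 + 6*g*h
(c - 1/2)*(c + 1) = c^2 + c/2 - 1/2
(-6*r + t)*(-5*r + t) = 30*r^2 - 11*r*t + t^2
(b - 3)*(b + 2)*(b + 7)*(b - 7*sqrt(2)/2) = b^4 - 7*sqrt(2)*b^3/2 + 6*b^3 - 21*sqrt(2)*b^2 - 13*b^2 - 42*b + 91*sqrt(2)*b/2 + 147*sqrt(2)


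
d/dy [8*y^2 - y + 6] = 16*y - 1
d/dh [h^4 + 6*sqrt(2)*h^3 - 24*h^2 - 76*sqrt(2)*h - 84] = 4*h^3 + 18*sqrt(2)*h^2 - 48*h - 76*sqrt(2)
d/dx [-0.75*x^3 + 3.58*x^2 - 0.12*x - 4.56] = -2.25*x^2 + 7.16*x - 0.12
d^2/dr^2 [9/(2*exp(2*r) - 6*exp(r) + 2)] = 9*((3 - 4*exp(r))*(exp(2*r) - 3*exp(r) + 1) + 2*(2*exp(r) - 3)^2*exp(r))*exp(r)/(2*(exp(2*r) - 3*exp(r) + 1)^3)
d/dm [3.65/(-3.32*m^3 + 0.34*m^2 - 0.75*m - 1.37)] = (36.354*m^2 - 2.482*m + 2.7375)/(3.32*m^3 - 0.34*m^2 + 0.75*m + 1.37)^2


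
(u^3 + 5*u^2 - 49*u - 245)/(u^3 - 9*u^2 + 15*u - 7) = (u^2 + 12*u + 35)/(u^2 - 2*u + 1)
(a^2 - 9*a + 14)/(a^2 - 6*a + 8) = (a - 7)/(a - 4)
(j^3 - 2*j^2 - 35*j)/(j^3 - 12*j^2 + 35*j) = (j + 5)/(j - 5)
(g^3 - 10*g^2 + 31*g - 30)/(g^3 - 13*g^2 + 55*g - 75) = (g - 2)/(g - 5)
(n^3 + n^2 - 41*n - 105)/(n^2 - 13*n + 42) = (n^2 + 8*n + 15)/(n - 6)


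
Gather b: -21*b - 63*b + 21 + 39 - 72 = -84*b - 12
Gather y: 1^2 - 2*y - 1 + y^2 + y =y^2 - y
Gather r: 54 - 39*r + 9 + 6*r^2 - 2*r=6*r^2 - 41*r + 63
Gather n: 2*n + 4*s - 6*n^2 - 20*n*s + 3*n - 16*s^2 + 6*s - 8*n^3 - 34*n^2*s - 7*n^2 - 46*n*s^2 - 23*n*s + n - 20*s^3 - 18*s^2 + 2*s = -8*n^3 + n^2*(-34*s - 13) + n*(-46*s^2 - 43*s + 6) - 20*s^3 - 34*s^2 + 12*s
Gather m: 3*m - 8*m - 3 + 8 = 5 - 5*m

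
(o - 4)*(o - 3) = o^2 - 7*o + 12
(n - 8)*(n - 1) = n^2 - 9*n + 8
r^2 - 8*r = r*(r - 8)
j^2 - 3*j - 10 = (j - 5)*(j + 2)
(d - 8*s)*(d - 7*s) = d^2 - 15*d*s + 56*s^2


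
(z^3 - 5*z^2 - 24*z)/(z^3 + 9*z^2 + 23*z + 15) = z*(z - 8)/(z^2 + 6*z + 5)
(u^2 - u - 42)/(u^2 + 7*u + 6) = (u - 7)/(u + 1)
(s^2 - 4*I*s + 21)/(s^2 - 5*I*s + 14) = (s + 3*I)/(s + 2*I)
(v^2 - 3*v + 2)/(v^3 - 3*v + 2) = (v - 2)/(v^2 + v - 2)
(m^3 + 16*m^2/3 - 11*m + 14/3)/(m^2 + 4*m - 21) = (3*m^2 - 5*m + 2)/(3*(m - 3))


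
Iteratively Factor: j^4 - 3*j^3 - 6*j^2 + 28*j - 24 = (j - 2)*(j^3 - j^2 - 8*j + 12) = (j - 2)^2*(j^2 + j - 6) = (j - 2)^3*(j + 3)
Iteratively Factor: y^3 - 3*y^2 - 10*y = (y + 2)*(y^2 - 5*y) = y*(y + 2)*(y - 5)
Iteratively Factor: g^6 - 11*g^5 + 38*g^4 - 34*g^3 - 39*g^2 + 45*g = (g)*(g^5 - 11*g^4 + 38*g^3 - 34*g^2 - 39*g + 45) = g*(g - 1)*(g^4 - 10*g^3 + 28*g^2 - 6*g - 45) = g*(g - 1)*(g + 1)*(g^3 - 11*g^2 + 39*g - 45) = g*(g - 3)*(g - 1)*(g + 1)*(g^2 - 8*g + 15) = g*(g - 3)^2*(g - 1)*(g + 1)*(g - 5)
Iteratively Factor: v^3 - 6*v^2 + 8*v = (v - 4)*(v^2 - 2*v) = v*(v - 4)*(v - 2)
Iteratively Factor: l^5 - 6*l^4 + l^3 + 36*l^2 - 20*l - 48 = (l - 3)*(l^4 - 3*l^3 - 8*l^2 + 12*l + 16) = (l - 3)*(l - 2)*(l^3 - l^2 - 10*l - 8) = (l - 4)*(l - 3)*(l - 2)*(l^2 + 3*l + 2) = (l - 4)*(l - 3)*(l - 2)*(l + 2)*(l + 1)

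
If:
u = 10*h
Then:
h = u/10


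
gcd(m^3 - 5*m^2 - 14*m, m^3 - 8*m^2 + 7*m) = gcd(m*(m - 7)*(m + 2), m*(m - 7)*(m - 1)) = m^2 - 7*m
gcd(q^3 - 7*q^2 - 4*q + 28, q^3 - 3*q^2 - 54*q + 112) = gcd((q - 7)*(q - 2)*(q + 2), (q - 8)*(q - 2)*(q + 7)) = q - 2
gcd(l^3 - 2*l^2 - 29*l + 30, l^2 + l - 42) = l - 6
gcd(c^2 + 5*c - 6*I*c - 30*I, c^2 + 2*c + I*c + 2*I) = 1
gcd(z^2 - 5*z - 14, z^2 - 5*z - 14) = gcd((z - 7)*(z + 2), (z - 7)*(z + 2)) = z^2 - 5*z - 14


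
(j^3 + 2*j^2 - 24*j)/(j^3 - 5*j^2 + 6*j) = (j^2 + 2*j - 24)/(j^2 - 5*j + 6)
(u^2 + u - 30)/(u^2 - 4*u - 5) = (u + 6)/(u + 1)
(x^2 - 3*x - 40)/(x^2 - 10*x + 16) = (x + 5)/(x - 2)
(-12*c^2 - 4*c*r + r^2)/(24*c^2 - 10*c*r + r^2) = (2*c + r)/(-4*c + r)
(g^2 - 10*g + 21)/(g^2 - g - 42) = (g - 3)/(g + 6)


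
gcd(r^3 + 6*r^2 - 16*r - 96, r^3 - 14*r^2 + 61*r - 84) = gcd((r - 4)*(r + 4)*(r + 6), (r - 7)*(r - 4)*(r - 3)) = r - 4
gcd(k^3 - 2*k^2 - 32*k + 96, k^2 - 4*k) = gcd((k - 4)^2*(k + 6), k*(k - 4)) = k - 4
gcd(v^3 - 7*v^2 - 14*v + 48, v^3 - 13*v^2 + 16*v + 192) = v^2 - 5*v - 24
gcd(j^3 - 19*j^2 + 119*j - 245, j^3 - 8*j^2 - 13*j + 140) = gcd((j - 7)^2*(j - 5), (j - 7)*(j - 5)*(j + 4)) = j^2 - 12*j + 35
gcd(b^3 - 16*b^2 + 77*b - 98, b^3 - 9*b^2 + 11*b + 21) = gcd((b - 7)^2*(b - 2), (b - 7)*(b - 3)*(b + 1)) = b - 7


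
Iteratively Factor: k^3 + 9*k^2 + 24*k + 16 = (k + 4)*(k^2 + 5*k + 4) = (k + 4)^2*(k + 1)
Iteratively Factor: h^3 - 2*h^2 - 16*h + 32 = (h - 4)*(h^2 + 2*h - 8) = (h - 4)*(h - 2)*(h + 4)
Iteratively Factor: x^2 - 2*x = (x)*(x - 2)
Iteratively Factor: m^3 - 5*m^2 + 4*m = (m)*(m^2 - 5*m + 4) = m*(m - 1)*(m - 4)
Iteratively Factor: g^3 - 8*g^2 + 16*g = (g)*(g^2 - 8*g + 16) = g*(g - 4)*(g - 4)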